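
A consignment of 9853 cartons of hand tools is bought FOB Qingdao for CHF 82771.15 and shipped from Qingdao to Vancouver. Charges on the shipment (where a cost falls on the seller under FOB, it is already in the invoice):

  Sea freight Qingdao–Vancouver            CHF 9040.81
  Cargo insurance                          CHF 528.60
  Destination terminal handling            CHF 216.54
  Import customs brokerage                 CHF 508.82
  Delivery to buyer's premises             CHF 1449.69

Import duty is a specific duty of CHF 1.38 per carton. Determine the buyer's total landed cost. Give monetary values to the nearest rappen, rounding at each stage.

FOB: the seller bears costs until goods are on board at the origin port; the buyer bears freight, insurance and all costs thereafter.
CIF value = FOB price + freight + insurance = 82771.15 + 9040.81 + 528.60 = 92340.56
Import duty = 9853 × 1.38 = 13597.14
Buyer bears: freight 9040.81 + insurance 528.60 + destination terminal 216.54 + brokerage 508.82 + delivery 1449.69 + duty 13597.14 = 25341.60
Landed cost = invoice 82771.15 + 25341.60 = 108112.75

Total landed cost: CHF 108112.75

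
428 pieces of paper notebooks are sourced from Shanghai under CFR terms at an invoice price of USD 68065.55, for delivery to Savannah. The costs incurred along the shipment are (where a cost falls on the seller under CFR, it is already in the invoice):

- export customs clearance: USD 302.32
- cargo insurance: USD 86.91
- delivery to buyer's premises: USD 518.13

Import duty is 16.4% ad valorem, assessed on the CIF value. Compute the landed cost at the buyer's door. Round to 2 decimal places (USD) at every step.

CFR: the seller pays costs through ocean freight to the destination port, but not insurance.
Already in the invoice (seller's account under CFR): export clearance — exclude.
CIF value = CFR price + insurance = 68065.55 + 86.91 = 68152.46
Import duty = 68152.46 × 16.4% = 11177.00
Buyer bears: insurance 86.91 + delivery 518.13 + duty 11177.00 = 11782.04
Landed cost = invoice 68065.55 + 11782.04 = 79847.59

Total landed cost: USD 79847.59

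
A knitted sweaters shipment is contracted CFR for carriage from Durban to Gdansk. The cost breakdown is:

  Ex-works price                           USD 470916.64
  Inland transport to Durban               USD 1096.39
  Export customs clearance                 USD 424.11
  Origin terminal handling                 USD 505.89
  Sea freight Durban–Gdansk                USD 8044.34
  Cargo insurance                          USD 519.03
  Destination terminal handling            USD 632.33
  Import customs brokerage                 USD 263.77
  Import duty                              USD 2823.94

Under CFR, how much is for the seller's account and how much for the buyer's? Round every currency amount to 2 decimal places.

Seller: USD 480987.37; buyer: USD 4239.07

CFR: the seller pays costs through ocean freight to the destination port, but not insurance.
Seller's account: goods 470916.64 + inland to port 1096.39 + export clearance 424.11 + origin terminal 505.89 + freight 8044.34 = 480987.37
Buyer's account: insurance 519.03 + destination terminal 632.33 + brokerage 263.77 + duty 2823.94 = 4239.07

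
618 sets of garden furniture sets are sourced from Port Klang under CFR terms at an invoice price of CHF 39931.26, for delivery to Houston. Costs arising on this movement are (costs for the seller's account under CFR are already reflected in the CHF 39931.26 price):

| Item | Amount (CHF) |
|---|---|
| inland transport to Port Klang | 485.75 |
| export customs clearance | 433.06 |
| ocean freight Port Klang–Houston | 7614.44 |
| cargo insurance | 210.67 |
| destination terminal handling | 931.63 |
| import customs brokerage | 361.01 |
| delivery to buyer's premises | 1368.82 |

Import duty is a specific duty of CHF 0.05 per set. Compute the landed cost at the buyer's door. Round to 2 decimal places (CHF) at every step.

Total landed cost: CHF 42834.29

CFR: the seller pays costs through ocean freight to the destination port, but not insurance.
Already in the invoice (seller's account under CFR): inland to port, export clearance, freight — exclude.
CIF value = CFR price + insurance = 39931.26 + 210.67 = 40141.93
Import duty = 618 × 0.05 = 30.90
Buyer bears: insurance 210.67 + destination terminal 931.63 + brokerage 361.01 + delivery 1368.82 + duty 30.90 = 2903.03
Landed cost = invoice 39931.26 + 2903.03 = 42834.29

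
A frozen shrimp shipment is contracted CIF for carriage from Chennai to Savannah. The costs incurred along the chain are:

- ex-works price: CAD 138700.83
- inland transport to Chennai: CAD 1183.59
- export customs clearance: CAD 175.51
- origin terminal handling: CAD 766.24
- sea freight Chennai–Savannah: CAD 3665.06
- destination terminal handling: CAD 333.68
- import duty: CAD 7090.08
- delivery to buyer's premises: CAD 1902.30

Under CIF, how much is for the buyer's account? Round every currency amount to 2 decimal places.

Buyer's account: CAD 9326.06

CIF: the seller pays costs through ocean freight and marine insurance to the destination port.
Seller's account: goods 138700.83 + inland to port 1183.59 + export clearance 175.51 + origin terminal 766.24 + freight 3665.06 = 144491.23
Buyer's account: destination terminal 333.68 + duty 7090.08 + delivery 1902.30 = 9326.06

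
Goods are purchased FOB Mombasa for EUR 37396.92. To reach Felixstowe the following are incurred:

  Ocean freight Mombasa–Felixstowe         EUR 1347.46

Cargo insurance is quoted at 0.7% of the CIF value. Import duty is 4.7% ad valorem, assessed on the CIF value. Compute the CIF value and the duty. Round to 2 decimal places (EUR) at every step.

Let C be the CIF value. C = FOB price + freight + 0.7% × C
C − 0.7% × C = 37396.92 + 1347.46
0.993 × C = 38744.38
C = 38744.38 / 0.993 = 39017.50
Insurance premium = 0.7% × 39017.50 = 273.12
Import duty = 39017.50 × 4.7% = 1833.82

CIF value: EUR 39017.50; import duty: EUR 1833.82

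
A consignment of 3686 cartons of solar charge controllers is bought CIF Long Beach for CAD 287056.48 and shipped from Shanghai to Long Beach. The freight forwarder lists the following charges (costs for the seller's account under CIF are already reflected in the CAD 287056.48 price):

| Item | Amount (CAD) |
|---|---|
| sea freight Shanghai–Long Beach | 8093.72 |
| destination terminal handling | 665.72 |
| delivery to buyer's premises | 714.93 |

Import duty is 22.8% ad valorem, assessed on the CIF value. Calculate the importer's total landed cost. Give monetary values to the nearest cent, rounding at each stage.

Total landed cost: CAD 353886.01

CIF: the seller pays costs through ocean freight and marine insurance to the destination port.
Already in the invoice (seller's account under CIF): freight — exclude.
The CIF price already equals the CIF value: 287056.48
Import duty = 287056.48 × 22.8% = 65448.88
Buyer bears: destination terminal 665.72 + delivery 714.93 + duty 65448.88 = 66829.53
Landed cost = invoice 287056.48 + 66829.53 = 353886.01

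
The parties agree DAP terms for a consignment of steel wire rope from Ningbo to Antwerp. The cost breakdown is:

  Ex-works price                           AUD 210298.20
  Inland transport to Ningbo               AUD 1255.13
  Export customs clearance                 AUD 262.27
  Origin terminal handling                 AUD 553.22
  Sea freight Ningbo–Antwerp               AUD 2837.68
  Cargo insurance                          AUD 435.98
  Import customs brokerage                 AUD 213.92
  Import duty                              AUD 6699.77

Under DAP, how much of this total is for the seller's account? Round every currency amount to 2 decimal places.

Seller's account: AUD 215642.48

DAP: the seller bears all costs to the named destination except import duty and clearance.
Seller's account: goods 210298.20 + inland to port 1255.13 + export clearance 262.27 + origin terminal 553.22 + freight 2837.68 + insurance 435.98 = 215642.48
Buyer's account: brokerage 213.92 + duty 6699.77 = 6913.69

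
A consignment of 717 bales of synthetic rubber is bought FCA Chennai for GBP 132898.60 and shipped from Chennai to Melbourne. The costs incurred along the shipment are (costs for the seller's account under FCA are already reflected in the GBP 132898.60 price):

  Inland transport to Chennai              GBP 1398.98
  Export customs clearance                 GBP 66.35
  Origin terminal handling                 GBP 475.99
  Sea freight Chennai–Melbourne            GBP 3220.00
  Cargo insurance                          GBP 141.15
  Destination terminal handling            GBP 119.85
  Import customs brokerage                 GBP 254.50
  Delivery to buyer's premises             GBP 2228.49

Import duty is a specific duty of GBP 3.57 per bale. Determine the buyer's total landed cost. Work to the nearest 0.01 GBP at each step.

Total landed cost: GBP 141898.27

FCA: the seller delivers export-cleared goods to the carrier; the buyer bears costs from that point.
Already in the invoice (seller's account under FCA): inland to port, export clearance — exclude.
CIF value = FCA price + origin terminal + freight + insurance = 132898.60 + 475.99 + 3220.00 + 141.15 = 136735.74
Import duty = 717 × 3.57 = 2559.69
Buyer bears: origin terminal 475.99 + freight 3220.00 + insurance 141.15 + destination terminal 119.85 + brokerage 254.50 + delivery 2228.49 + duty 2559.69 = 8999.67
Landed cost = invoice 132898.60 + 8999.67 = 141898.27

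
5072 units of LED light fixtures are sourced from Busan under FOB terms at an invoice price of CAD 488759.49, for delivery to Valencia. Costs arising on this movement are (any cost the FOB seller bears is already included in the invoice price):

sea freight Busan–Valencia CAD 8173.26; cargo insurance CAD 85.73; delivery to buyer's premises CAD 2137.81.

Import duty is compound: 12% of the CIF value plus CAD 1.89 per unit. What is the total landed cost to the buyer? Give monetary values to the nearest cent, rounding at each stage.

Total landed cost: CAD 568384.59

FOB: the seller bears costs until goods are on board at the origin port; the buyer bears freight, insurance and all costs thereafter.
CIF value = FOB price + freight + insurance = 488759.49 + 8173.26 + 85.73 = 497018.48
Ad valorem component: 497018.48 × 12% = 59642.22
Specific component: 5072 × 1.89 = 9586.08
Import duty = 59642.22 + 9586.08 = 69228.30
Buyer bears: freight 8173.26 + insurance 85.73 + delivery 2137.81 + duty 69228.30 = 79625.10
Landed cost = invoice 488759.49 + 79625.10 = 568384.59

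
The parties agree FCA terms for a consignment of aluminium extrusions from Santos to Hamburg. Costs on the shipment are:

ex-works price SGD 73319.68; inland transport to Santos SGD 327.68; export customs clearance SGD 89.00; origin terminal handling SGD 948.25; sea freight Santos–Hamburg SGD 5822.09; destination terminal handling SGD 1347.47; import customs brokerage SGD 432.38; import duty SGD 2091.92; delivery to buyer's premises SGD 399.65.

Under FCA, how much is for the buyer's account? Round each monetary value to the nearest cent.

Buyer's account: SGD 11041.76

FCA: the seller delivers export-cleared goods to the carrier; the buyer bears costs from that point.
Seller's account: goods 73319.68 + inland to port 327.68 + export clearance 89.00 = 73736.36
Buyer's account: origin terminal 948.25 + freight 5822.09 + destination terminal 1347.47 + brokerage 432.38 + duty 2091.92 + delivery 399.65 = 11041.76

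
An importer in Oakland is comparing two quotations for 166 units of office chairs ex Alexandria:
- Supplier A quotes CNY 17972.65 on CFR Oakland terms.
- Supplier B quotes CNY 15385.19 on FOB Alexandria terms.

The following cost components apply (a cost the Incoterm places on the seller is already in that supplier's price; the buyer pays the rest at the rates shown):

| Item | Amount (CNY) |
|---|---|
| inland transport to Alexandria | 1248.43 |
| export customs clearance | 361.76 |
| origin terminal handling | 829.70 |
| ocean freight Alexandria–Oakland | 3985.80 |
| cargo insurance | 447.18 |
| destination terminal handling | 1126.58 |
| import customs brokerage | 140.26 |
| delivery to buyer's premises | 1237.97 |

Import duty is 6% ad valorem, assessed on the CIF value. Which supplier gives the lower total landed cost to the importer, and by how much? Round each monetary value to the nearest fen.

Supplier A is cheaper by CNY 1482.24

Supplier A (CFR):
CIF value = CFR price + insurance = 17972.65 + 447.18 = 18419.83
Import duty = 18419.83 × 6% = 1105.19
Buyer bears (A): 447.18 + 1126.58 + 140.26 + 1237.97 = 2951.99
Landed cost (A) = invoice 17972.65 + 2951.99 + duty 1105.19 = 22029.83
Supplier B (FOB):
CIF value = FOB price + freight + insurance = 15385.19 + 3985.80 + 447.18 = 19818.17
Import duty = 19818.17 × 6% = 1189.09
Buyer bears (B): 3985.80 + 447.18 + 1126.58 + 140.26 + 1237.97 = 6937.79
Landed cost (B) = invoice 15385.19 + 6937.79 + duty 1189.09 = 23512.07
Difference = |22029.83 − 23512.07| = 1482.24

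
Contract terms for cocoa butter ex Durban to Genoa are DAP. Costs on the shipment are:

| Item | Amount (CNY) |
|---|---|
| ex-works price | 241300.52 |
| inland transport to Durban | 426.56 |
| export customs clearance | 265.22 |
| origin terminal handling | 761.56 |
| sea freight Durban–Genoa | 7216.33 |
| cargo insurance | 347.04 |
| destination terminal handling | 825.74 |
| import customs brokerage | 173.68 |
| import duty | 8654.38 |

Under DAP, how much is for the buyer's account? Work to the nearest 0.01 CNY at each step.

DAP: the seller bears all costs to the named destination except import duty and clearance.
Seller's account: goods 241300.52 + inland to port 426.56 + export clearance 265.22 + origin terminal 761.56 + freight 7216.33 + insurance 347.04 + destination terminal 825.74 = 251142.97
Buyer's account: brokerage 173.68 + duty 8654.38 = 8828.06

Buyer's account: CNY 8828.06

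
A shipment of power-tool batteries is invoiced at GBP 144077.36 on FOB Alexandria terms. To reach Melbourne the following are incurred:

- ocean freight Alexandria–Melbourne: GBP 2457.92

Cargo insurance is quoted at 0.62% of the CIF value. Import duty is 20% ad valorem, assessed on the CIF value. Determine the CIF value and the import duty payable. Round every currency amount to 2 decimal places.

CIF value: GBP 147449.47; import duty: GBP 29489.89

Let C be the CIF value. C = FOB price + freight + 0.62% × C
C − 0.62% × C = 144077.36 + 2457.92
0.9938 × C = 146535.28
C = 146535.28 / 0.9938 = 147449.47
Insurance premium = 0.62% × 147449.47 = 914.19
Import duty = 147449.47 × 20% = 29489.89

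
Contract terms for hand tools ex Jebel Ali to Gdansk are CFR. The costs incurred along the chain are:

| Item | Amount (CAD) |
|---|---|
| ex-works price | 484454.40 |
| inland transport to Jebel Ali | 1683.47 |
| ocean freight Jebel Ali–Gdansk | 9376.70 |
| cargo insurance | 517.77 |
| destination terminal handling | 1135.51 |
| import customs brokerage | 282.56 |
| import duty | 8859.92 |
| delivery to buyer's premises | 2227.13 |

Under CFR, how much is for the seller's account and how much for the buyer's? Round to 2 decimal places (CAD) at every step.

CFR: the seller pays costs through ocean freight to the destination port, but not insurance.
Seller's account: goods 484454.40 + inland to port 1683.47 + freight 9376.70 = 495514.57
Buyer's account: insurance 517.77 + destination terminal 1135.51 + brokerage 282.56 + duty 8859.92 + delivery 2227.13 = 13022.89

Seller: CAD 495514.57; buyer: CAD 13022.89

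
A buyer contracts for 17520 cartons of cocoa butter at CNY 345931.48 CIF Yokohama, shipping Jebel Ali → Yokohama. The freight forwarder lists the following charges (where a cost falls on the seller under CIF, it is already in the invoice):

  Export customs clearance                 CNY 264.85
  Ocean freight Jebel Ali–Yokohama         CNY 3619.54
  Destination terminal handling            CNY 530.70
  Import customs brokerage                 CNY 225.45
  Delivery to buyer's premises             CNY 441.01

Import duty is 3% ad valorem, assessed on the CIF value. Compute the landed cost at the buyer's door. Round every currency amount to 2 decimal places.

Total landed cost: CNY 357506.58

CIF: the seller pays costs through ocean freight and marine insurance to the destination port.
Already in the invoice (seller's account under CIF): export clearance, freight — exclude.
The CIF price already equals the CIF value: 345931.48
Import duty = 345931.48 × 3% = 10377.94
Buyer bears: destination terminal 530.70 + brokerage 225.45 + delivery 441.01 + duty 10377.94 = 11575.10
Landed cost = invoice 345931.48 + 11575.10 = 357506.58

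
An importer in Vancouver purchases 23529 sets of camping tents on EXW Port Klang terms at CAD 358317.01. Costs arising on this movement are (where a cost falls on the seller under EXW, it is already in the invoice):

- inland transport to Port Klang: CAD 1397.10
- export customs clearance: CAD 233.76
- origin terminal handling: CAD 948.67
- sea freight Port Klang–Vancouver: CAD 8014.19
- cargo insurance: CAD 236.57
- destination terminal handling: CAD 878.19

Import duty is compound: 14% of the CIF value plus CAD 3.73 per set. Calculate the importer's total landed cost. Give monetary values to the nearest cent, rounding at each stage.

EXW: the seller makes goods available at their premises; the buyer bears all onward costs.
CIF value = EXW price + inland to port + export clearance + origin terminal + freight + insurance = 358317.01 + 1397.10 + 233.76 + 948.67 + 8014.19 + 236.57 = 369147.30
Ad valorem component: 369147.30 × 14% = 51680.62
Specific component: 23529 × 3.73 = 87763.17
Import duty = 51680.62 + 87763.17 = 139443.79
Buyer bears: inland to port 1397.10 + export clearance 233.76 + origin terminal 948.67 + freight 8014.19 + insurance 236.57 + destination terminal 878.19 + duty 139443.79 = 151152.27
Landed cost = invoice 358317.01 + 151152.27 = 509469.28

Total landed cost: CAD 509469.28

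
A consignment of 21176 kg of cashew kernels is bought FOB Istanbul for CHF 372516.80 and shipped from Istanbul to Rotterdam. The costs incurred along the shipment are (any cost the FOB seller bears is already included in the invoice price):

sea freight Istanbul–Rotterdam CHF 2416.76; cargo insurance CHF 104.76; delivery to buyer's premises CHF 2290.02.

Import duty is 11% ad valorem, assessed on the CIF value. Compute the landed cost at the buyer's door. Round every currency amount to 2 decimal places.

Total landed cost: CHF 418582.56

FOB: the seller bears costs until goods are on board at the origin port; the buyer bears freight, insurance and all costs thereafter.
CIF value = FOB price + freight + insurance = 372516.80 + 2416.76 + 104.76 = 375038.32
Import duty = 375038.32 × 11% = 41254.22
Buyer bears: freight 2416.76 + insurance 104.76 + delivery 2290.02 + duty 41254.22 = 46065.76
Landed cost = invoice 372516.80 + 46065.76 = 418582.56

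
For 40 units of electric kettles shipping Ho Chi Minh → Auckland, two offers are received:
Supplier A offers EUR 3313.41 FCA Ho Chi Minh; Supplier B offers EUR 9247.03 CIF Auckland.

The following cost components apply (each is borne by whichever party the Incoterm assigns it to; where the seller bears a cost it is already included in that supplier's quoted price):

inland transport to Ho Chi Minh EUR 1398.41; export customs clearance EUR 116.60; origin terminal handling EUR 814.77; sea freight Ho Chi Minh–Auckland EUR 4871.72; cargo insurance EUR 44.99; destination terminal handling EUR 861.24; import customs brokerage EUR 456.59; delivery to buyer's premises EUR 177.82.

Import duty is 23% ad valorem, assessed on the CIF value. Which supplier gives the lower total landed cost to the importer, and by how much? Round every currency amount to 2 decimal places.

Supplier A (FCA):
CIF value = FCA price + origin terminal + freight + insurance = 3313.41 + 814.77 + 4871.72 + 44.99 = 9044.89
Import duty = 9044.89 × 23% = 2080.32
Buyer bears (A): 814.77 + 4871.72 + 44.99 + 861.24 + 456.59 + 177.82 = 7227.13
Landed cost (A) = invoice 3313.41 + 7227.13 + duty 2080.32 = 12620.86
Supplier B (CIF):
The CIF price already equals the CIF value: 9247.03
Import duty = 9247.03 × 23% = 2126.82
Buyer bears (B): 861.24 + 456.59 + 177.82 = 1495.65
Landed cost (B) = invoice 9247.03 + 1495.65 + duty 2126.82 = 12869.50
Difference = |12620.86 − 12869.50| = 248.64

Supplier A is cheaper by EUR 248.64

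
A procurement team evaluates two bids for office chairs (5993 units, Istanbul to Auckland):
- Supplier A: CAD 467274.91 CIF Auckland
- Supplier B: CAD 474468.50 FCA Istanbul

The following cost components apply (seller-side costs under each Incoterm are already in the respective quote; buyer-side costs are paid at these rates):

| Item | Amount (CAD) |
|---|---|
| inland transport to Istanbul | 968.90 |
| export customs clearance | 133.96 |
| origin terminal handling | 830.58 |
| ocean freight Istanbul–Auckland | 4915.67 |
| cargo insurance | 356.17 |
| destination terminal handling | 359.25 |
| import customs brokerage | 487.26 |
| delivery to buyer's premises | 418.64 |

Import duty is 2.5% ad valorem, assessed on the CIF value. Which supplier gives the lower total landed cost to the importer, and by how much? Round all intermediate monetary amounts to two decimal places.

Supplier A (CIF):
The CIF price already equals the CIF value: 467274.91
Import duty = 467274.91 × 2.5% = 11681.87
Buyer bears (A): 359.25 + 487.26 + 418.64 = 1265.15
Landed cost (A) = invoice 467274.91 + 1265.15 + duty 11681.87 = 480221.93
Supplier B (FCA):
CIF value = FCA price + origin terminal + freight + insurance = 474468.50 + 830.58 + 4915.67 + 356.17 = 480570.92
Import duty = 480570.92 × 2.5% = 12014.27
Buyer bears (B): 830.58 + 4915.67 + 356.17 + 359.25 + 487.26 + 418.64 = 7367.57
Landed cost (B) = invoice 474468.50 + 7367.57 + duty 12014.27 = 493850.34
Difference = |480221.93 − 493850.34| = 13628.41

Supplier A is cheaper by CAD 13628.41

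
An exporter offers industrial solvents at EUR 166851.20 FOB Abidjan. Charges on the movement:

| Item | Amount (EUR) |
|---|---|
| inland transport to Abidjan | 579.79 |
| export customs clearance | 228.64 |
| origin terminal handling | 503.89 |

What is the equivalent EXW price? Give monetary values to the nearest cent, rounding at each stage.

EXW price: EUR 165538.88

From FOB to EXW, the seller no longer bears: inland to port, export clearance, origin terminal.
EXW price = 166851.20 − 579.79 − 228.64 − 503.89 = 165538.88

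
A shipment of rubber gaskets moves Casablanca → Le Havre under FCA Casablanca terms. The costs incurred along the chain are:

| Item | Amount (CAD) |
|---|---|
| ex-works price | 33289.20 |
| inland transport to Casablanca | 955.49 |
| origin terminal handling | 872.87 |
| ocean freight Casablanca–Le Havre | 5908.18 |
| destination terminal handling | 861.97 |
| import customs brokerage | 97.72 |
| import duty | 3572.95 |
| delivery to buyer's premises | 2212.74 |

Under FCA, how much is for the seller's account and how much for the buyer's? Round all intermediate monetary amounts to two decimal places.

Seller: CAD 34244.69; buyer: CAD 13526.43

FCA: the seller delivers export-cleared goods to the carrier; the buyer bears costs from that point.
Seller's account: goods 33289.20 + inland to port 955.49 = 34244.69
Buyer's account: origin terminal 872.87 + freight 5908.18 + destination terminal 861.97 + brokerage 97.72 + duty 3572.95 + delivery 2212.74 = 13526.43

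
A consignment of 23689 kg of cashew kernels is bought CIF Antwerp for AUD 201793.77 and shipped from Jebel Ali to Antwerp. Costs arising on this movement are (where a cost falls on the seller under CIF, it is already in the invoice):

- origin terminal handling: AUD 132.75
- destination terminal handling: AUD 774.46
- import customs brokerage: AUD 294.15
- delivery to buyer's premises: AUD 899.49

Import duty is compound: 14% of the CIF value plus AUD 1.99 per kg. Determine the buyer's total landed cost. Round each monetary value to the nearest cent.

CIF: the seller pays costs through ocean freight and marine insurance to the destination port.
Already in the invoice (seller's account under CIF): origin terminal — exclude.
The CIF price already equals the CIF value: 201793.77
Ad valorem component: 201793.77 × 14% = 28251.13
Specific component: 23689 × 1.99 = 47141.11
Import duty = 28251.13 + 47141.11 = 75392.24
Buyer bears: destination terminal 774.46 + brokerage 294.15 + delivery 899.49 + duty 75392.24 = 77360.34
Landed cost = invoice 201793.77 + 77360.34 = 279154.11

Total landed cost: AUD 279154.11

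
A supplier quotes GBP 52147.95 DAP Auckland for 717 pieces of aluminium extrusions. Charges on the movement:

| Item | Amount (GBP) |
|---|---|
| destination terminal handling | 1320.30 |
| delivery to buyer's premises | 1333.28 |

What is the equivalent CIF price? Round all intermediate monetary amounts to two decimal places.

From DAP to CIF, the seller no longer bears: destination terminal, delivery.
CIF price = 52147.95 − 1320.30 − 1333.28 = 49494.37

CIF price: GBP 49494.37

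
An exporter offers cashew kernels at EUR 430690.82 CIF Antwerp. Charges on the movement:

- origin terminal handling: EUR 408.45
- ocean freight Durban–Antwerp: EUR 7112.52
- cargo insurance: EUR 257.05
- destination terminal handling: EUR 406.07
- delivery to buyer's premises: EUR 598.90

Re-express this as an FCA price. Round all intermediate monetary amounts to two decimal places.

Not relevant to the conversion: destination terminal, delivery — on the buyer under both terms; not part of either seller's price.
From CIF to FCA, the seller no longer bears: origin terminal, freight, insurance.
FCA price = 430690.82 − 408.45 − 7112.52 − 257.05 = 422912.80

FCA price: EUR 422912.80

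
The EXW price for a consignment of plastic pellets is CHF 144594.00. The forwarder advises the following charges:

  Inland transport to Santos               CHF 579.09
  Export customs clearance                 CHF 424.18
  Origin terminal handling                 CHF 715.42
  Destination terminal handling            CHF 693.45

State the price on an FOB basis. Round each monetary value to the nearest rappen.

FOB price: CHF 146312.69

Not relevant to the conversion: destination terminal — on the buyer under both terms; not part of either seller's price.
From EXW to FOB, the seller additionally bears: inland to port, export clearance, origin terminal.
FOB price = 144594.00 + 579.09 + 424.18 + 715.42 = 146312.69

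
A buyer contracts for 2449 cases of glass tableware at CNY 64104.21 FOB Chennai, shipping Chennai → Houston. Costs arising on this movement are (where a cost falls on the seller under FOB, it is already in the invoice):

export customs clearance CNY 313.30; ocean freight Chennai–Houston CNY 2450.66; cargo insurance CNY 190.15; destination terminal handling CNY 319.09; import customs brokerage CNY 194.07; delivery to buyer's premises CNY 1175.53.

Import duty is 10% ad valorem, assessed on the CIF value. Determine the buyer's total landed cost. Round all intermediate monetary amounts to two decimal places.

Total landed cost: CNY 75108.21

FOB: the seller bears costs until goods are on board at the origin port; the buyer bears freight, insurance and all costs thereafter.
Already in the invoice (seller's account under FOB): export clearance — exclude.
CIF value = FOB price + freight + insurance = 64104.21 + 2450.66 + 190.15 = 66745.02
Import duty = 66745.02 × 10% = 6674.50
Buyer bears: freight 2450.66 + insurance 190.15 + destination terminal 319.09 + brokerage 194.07 + delivery 1175.53 + duty 6674.50 = 11004.00
Landed cost = invoice 64104.21 + 11004.00 = 75108.21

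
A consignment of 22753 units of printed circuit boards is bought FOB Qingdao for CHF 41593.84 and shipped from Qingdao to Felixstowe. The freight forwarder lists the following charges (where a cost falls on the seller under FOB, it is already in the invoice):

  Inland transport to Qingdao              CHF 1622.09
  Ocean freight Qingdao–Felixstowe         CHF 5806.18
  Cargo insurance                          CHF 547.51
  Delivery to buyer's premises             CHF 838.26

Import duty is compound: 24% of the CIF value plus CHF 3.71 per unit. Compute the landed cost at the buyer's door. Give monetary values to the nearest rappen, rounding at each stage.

Total landed cost: CHF 144706.83

FOB: the seller bears costs until goods are on board at the origin port; the buyer bears freight, insurance and all costs thereafter.
Already in the invoice (seller's account under FOB): inland to port — exclude.
CIF value = FOB price + freight + insurance = 41593.84 + 5806.18 + 547.51 = 47947.53
Ad valorem component: 47947.53 × 24% = 11507.41
Specific component: 22753 × 3.71 = 84413.63
Import duty = 11507.41 + 84413.63 = 95921.04
Buyer bears: freight 5806.18 + insurance 547.51 + delivery 838.26 + duty 95921.04 = 103112.99
Landed cost = invoice 41593.84 + 103112.99 = 144706.83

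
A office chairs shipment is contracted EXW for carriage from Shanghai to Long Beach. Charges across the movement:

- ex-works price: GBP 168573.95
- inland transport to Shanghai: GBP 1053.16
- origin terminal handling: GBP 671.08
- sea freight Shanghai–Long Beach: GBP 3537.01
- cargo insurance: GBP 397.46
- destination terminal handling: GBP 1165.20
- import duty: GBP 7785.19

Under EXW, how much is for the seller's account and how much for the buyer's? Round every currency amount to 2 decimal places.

EXW: the seller makes goods available at their premises; the buyer bears all onward costs.
Seller's account: goods 168573.95 = 168573.95
Buyer's account: inland to port 1053.16 + origin terminal 671.08 + freight 3537.01 + insurance 397.46 + destination terminal 1165.20 + duty 7785.19 = 14609.10

Seller: GBP 168573.95; buyer: GBP 14609.10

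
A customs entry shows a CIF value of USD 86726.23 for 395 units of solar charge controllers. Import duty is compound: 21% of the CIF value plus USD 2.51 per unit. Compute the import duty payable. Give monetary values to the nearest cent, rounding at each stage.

Import duty: USD 19203.96

Ad valorem component: 86726.23 × 21% = 18212.51
Specific component: 395 × 2.51 = 991.45
Import duty = 18212.51 + 991.45 = 19203.96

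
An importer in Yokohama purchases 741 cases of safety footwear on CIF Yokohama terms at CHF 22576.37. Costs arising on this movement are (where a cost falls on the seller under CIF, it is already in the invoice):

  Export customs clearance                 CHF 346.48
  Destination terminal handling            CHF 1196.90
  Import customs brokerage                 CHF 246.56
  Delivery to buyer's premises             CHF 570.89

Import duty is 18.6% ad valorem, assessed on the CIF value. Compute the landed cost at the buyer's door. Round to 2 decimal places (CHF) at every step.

CIF: the seller pays costs through ocean freight and marine insurance to the destination port.
Already in the invoice (seller's account under CIF): export clearance — exclude.
The CIF price already equals the CIF value: 22576.37
Import duty = 22576.37 × 18.6% = 4199.20
Buyer bears: destination terminal 1196.90 + brokerage 246.56 + delivery 570.89 + duty 4199.20 = 6213.55
Landed cost = invoice 22576.37 + 6213.55 = 28789.92

Total landed cost: CHF 28789.92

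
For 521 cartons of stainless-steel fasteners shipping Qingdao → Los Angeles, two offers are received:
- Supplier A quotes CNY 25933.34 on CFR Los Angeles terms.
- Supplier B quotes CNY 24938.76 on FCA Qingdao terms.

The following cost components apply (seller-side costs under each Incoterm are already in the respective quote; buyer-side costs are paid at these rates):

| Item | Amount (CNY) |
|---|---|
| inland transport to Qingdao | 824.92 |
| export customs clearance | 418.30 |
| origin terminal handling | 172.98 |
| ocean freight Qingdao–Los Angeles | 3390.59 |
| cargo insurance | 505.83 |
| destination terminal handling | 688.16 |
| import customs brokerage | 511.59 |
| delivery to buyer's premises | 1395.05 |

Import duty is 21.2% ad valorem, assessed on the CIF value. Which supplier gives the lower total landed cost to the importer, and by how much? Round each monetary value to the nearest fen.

Supplier A (CFR):
CIF value = CFR price + insurance = 25933.34 + 505.83 = 26439.17
Import duty = 26439.17 × 21.2% = 5605.10
Buyer bears (A): 505.83 + 688.16 + 511.59 + 1395.05 = 3100.63
Landed cost (A) = invoice 25933.34 + 3100.63 + duty 5605.10 = 34639.07
Supplier B (FCA):
CIF value = FCA price + origin terminal + freight + insurance = 24938.76 + 172.98 + 3390.59 + 505.83 = 29008.16
Import duty = 29008.16 × 21.2% = 6149.73
Buyer bears (B): 172.98 + 3390.59 + 505.83 + 688.16 + 511.59 + 1395.05 = 6664.20
Landed cost (B) = invoice 24938.76 + 6664.20 + duty 6149.73 = 37752.69
Difference = |34639.07 − 37752.69| = 3113.62

Supplier A is cheaper by CNY 3113.62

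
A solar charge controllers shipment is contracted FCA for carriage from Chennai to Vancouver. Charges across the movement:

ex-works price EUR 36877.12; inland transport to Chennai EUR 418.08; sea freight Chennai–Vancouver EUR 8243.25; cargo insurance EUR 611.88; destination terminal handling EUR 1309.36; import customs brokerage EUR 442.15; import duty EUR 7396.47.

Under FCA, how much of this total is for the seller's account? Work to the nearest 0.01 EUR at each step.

FCA: the seller delivers export-cleared goods to the carrier; the buyer bears costs from that point.
Seller's account: goods 36877.12 + inland to port 418.08 = 37295.20
Buyer's account: freight 8243.25 + insurance 611.88 + destination terminal 1309.36 + brokerage 442.15 + duty 7396.47 = 18003.11

Seller's account: EUR 37295.20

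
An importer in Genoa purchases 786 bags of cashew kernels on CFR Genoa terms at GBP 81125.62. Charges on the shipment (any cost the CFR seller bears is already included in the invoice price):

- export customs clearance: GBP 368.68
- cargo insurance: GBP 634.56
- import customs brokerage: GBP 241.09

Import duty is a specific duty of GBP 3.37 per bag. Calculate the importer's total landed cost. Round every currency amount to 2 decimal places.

CFR: the seller pays costs through ocean freight to the destination port, but not insurance.
Already in the invoice (seller's account under CFR): export clearance — exclude.
CIF value = CFR price + insurance = 81125.62 + 634.56 = 81760.18
Import duty = 786 × 3.37 = 2648.82
Buyer bears: insurance 634.56 + brokerage 241.09 + duty 2648.82 = 3524.47
Landed cost = invoice 81125.62 + 3524.47 = 84650.09

Total landed cost: GBP 84650.09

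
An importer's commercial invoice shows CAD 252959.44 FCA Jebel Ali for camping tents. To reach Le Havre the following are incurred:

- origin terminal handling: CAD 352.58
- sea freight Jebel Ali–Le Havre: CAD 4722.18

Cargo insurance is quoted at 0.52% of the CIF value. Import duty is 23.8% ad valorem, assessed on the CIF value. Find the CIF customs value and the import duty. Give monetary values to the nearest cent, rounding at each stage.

Let C be the CIF value. C = FCA price + pre-shipment costs + freight + 0.52% × C
C − 0.52% × C = 252959.44 + 352.58 + 4722.18
0.9948 × C = 258034.20
C = 258034.20 / 0.9948 = 259382.99
Insurance premium = 0.52% × 259382.99 = 1348.79
Import duty = 259382.99 × 23.8% = 61733.15

CIF value: CAD 259382.99; import duty: CAD 61733.15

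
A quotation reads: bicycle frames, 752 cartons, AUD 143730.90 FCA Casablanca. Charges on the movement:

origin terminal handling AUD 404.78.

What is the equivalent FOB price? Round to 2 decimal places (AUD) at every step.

From FCA to FOB, the seller additionally bears: origin terminal.
FOB price = 143730.90 + 404.78 = 144135.68

FOB price: AUD 144135.68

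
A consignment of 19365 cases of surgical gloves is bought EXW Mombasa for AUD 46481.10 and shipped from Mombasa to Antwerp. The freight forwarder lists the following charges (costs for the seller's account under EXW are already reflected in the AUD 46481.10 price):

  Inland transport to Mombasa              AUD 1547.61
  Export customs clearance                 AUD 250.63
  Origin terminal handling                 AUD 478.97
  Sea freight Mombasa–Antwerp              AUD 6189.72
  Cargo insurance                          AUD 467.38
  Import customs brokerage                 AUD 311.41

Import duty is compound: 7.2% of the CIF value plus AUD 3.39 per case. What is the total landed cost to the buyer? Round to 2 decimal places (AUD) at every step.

EXW: the seller makes goods available at their premises; the buyer bears all onward costs.
CIF value = EXW price + inland to port + export clearance + origin terminal + freight + insurance = 46481.10 + 1547.61 + 250.63 + 478.97 + 6189.72 + 467.38 = 55415.41
Ad valorem component: 55415.41 × 7.2% = 3989.91
Specific component: 19365 × 3.39 = 65647.35
Import duty = 3989.91 + 65647.35 = 69637.26
Buyer bears: inland to port 1547.61 + export clearance 250.63 + origin terminal 478.97 + freight 6189.72 + insurance 467.38 + brokerage 311.41 + duty 69637.26 = 78882.98
Landed cost = invoice 46481.10 + 78882.98 = 125364.08

Total landed cost: AUD 125364.08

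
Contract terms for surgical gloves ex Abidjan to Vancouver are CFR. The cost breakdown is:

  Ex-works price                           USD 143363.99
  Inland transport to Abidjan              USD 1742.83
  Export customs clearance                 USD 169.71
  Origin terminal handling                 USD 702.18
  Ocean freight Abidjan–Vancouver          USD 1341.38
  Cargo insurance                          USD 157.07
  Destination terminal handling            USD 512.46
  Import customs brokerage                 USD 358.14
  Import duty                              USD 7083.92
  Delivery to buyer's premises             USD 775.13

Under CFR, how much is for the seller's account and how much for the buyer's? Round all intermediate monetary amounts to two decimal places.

CFR: the seller pays costs through ocean freight to the destination port, but not insurance.
Seller's account: goods 143363.99 + inland to port 1742.83 + export clearance 169.71 + origin terminal 702.18 + freight 1341.38 = 147320.09
Buyer's account: insurance 157.07 + destination terminal 512.46 + brokerage 358.14 + duty 7083.92 + delivery 775.13 = 8886.72

Seller: USD 147320.09; buyer: USD 8886.72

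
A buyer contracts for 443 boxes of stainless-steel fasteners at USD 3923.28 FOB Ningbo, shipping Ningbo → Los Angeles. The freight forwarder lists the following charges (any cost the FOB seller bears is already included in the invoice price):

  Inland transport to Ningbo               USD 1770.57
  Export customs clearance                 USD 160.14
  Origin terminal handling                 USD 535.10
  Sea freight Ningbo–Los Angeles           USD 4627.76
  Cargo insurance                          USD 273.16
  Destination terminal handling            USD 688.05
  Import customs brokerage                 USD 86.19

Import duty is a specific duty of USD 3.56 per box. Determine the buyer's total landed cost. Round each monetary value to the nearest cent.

Total landed cost: USD 11175.52

FOB: the seller bears costs until goods are on board at the origin port; the buyer bears freight, insurance and all costs thereafter.
Already in the invoice (seller's account under FOB): inland to port, export clearance, origin terminal — exclude.
CIF value = FOB price + freight + insurance = 3923.28 + 4627.76 + 273.16 = 8824.20
Import duty = 443 × 3.56 = 1577.08
Buyer bears: freight 4627.76 + insurance 273.16 + destination terminal 688.05 + brokerage 86.19 + duty 1577.08 = 7252.24
Landed cost = invoice 3923.28 + 7252.24 = 11175.52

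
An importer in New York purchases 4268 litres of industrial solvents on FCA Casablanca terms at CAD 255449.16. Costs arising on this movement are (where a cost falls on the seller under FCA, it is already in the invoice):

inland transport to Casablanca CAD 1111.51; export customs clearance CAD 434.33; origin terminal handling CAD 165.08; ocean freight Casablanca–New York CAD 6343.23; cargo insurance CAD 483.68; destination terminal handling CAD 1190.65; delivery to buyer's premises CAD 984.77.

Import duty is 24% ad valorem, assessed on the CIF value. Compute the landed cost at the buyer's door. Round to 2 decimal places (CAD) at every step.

FCA: the seller delivers export-cleared goods to the carrier; the buyer bears costs from that point.
Already in the invoice (seller's account under FCA): inland to port, export clearance — exclude.
CIF value = FCA price + origin terminal + freight + insurance = 255449.16 + 165.08 + 6343.23 + 483.68 = 262441.15
Import duty = 262441.15 × 24% = 62985.88
Buyer bears: origin terminal 165.08 + freight 6343.23 + insurance 483.68 + destination terminal 1190.65 + delivery 984.77 + duty 62985.88 = 72153.29
Landed cost = invoice 255449.16 + 72153.29 = 327602.45

Total landed cost: CAD 327602.45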